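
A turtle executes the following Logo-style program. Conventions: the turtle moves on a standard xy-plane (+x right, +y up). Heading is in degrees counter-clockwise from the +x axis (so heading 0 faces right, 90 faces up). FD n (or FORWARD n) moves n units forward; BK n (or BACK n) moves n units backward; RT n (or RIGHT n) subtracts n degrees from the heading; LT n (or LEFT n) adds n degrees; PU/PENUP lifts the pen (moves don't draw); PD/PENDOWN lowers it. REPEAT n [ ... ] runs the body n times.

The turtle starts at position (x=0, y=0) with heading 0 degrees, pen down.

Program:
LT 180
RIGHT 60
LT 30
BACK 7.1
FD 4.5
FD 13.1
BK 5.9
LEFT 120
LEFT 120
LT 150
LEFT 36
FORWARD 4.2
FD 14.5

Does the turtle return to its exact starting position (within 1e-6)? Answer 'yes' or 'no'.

Executing turtle program step by step:
Start: pos=(0,0), heading=0, pen down
LT 180: heading 0 -> 180
RT 60: heading 180 -> 120
LT 30: heading 120 -> 150
BK 7.1: (0,0) -> (6.149,-3.55) [heading=150, draw]
FD 4.5: (6.149,-3.55) -> (2.252,-1.3) [heading=150, draw]
FD 13.1: (2.252,-1.3) -> (-9.093,5.25) [heading=150, draw]
BK 5.9: (-9.093,5.25) -> (-3.984,2.3) [heading=150, draw]
LT 120: heading 150 -> 270
LT 120: heading 270 -> 30
LT 150: heading 30 -> 180
LT 36: heading 180 -> 216
FD 4.2: (-3.984,2.3) -> (-7.382,-0.169) [heading=216, draw]
FD 14.5: (-7.382,-0.169) -> (-19.112,-8.692) [heading=216, draw]
Final: pos=(-19.112,-8.692), heading=216, 6 segment(s) drawn

Start position: (0, 0)
Final position: (-19.112, -8.692)
Distance = 20.996; >= 1e-6 -> NOT closed

Answer: no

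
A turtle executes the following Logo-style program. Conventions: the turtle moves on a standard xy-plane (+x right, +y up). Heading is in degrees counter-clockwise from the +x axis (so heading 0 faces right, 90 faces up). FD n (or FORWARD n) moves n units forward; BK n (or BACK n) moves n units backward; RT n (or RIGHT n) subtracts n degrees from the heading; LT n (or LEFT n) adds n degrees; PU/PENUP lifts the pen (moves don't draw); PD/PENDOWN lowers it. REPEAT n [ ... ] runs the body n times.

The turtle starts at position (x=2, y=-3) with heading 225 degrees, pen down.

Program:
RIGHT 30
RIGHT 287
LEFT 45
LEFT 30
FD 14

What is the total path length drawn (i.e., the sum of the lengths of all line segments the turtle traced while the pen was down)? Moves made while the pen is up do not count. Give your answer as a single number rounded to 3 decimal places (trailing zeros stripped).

Executing turtle program step by step:
Start: pos=(2,-3), heading=225, pen down
RT 30: heading 225 -> 195
RT 287: heading 195 -> 268
LT 45: heading 268 -> 313
LT 30: heading 313 -> 343
FD 14: (2,-3) -> (15.388,-7.093) [heading=343, draw]
Final: pos=(15.388,-7.093), heading=343, 1 segment(s) drawn

Segment lengths:
  seg 1: (2,-3) -> (15.388,-7.093), length = 14
Total = 14

Answer: 14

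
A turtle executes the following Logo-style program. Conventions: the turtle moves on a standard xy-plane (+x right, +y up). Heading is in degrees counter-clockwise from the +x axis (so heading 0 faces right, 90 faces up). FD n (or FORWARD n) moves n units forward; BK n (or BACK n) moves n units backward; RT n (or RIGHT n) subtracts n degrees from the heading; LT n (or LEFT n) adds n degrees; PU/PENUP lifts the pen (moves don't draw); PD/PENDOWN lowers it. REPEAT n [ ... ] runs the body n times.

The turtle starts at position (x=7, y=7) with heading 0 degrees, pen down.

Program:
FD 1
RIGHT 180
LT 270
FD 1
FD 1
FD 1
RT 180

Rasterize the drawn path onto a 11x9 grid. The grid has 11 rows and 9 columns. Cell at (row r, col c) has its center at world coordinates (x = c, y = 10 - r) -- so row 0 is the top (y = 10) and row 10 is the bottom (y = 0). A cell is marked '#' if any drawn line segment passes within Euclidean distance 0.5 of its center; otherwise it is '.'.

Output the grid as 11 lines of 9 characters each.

Segment 0: (7,7) -> (8,7)
Segment 1: (8,7) -> (8,8)
Segment 2: (8,8) -> (8,9)
Segment 3: (8,9) -> (8,10)

Answer: ........#
........#
........#
.......##
.........
.........
.........
.........
.........
.........
.........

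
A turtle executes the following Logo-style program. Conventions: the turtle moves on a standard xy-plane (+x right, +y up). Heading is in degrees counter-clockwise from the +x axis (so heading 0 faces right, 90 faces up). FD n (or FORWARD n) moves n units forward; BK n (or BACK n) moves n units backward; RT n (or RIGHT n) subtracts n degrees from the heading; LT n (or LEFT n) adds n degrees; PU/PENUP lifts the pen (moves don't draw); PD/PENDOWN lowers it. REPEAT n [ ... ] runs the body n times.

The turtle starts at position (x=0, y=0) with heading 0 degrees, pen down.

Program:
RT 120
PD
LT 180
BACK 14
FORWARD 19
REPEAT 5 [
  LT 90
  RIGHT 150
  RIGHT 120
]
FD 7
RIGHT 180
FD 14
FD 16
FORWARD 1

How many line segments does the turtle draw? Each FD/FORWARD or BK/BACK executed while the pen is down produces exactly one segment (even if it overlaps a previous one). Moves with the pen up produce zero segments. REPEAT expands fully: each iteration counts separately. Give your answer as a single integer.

Answer: 6

Derivation:
Executing turtle program step by step:
Start: pos=(0,0), heading=0, pen down
RT 120: heading 0 -> 240
PD: pen down
LT 180: heading 240 -> 60
BK 14: (0,0) -> (-7,-12.124) [heading=60, draw]
FD 19: (-7,-12.124) -> (2.5,4.33) [heading=60, draw]
REPEAT 5 [
  -- iteration 1/5 --
  LT 90: heading 60 -> 150
  RT 150: heading 150 -> 0
  RT 120: heading 0 -> 240
  -- iteration 2/5 --
  LT 90: heading 240 -> 330
  RT 150: heading 330 -> 180
  RT 120: heading 180 -> 60
  -- iteration 3/5 --
  LT 90: heading 60 -> 150
  RT 150: heading 150 -> 0
  RT 120: heading 0 -> 240
  -- iteration 4/5 --
  LT 90: heading 240 -> 330
  RT 150: heading 330 -> 180
  RT 120: heading 180 -> 60
  -- iteration 5/5 --
  LT 90: heading 60 -> 150
  RT 150: heading 150 -> 0
  RT 120: heading 0 -> 240
]
FD 7: (2.5,4.33) -> (-1,-1.732) [heading=240, draw]
RT 180: heading 240 -> 60
FD 14: (-1,-1.732) -> (6,10.392) [heading=60, draw]
FD 16: (6,10.392) -> (14,24.249) [heading=60, draw]
FD 1: (14,24.249) -> (14.5,25.115) [heading=60, draw]
Final: pos=(14.5,25.115), heading=60, 6 segment(s) drawn
Segments drawn: 6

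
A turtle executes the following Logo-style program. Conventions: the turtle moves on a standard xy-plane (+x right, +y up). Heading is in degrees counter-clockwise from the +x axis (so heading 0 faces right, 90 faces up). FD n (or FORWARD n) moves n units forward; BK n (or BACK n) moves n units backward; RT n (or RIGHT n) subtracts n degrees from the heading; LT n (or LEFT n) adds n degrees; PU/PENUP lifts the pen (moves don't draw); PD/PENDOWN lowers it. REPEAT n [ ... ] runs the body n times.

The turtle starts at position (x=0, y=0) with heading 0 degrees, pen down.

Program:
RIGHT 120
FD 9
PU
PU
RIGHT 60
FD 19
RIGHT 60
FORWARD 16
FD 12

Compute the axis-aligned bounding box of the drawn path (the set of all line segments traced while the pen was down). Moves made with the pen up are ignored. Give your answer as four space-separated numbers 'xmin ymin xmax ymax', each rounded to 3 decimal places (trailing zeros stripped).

Executing turtle program step by step:
Start: pos=(0,0), heading=0, pen down
RT 120: heading 0 -> 240
FD 9: (0,0) -> (-4.5,-7.794) [heading=240, draw]
PU: pen up
PU: pen up
RT 60: heading 240 -> 180
FD 19: (-4.5,-7.794) -> (-23.5,-7.794) [heading=180, move]
RT 60: heading 180 -> 120
FD 16: (-23.5,-7.794) -> (-31.5,6.062) [heading=120, move]
FD 12: (-31.5,6.062) -> (-37.5,16.454) [heading=120, move]
Final: pos=(-37.5,16.454), heading=120, 1 segment(s) drawn

Segment endpoints: x in {-4.5, 0}, y in {-7.794, 0}
xmin=-4.5, ymin=-7.794, xmax=0, ymax=0

Answer: -4.5 -7.794 0 0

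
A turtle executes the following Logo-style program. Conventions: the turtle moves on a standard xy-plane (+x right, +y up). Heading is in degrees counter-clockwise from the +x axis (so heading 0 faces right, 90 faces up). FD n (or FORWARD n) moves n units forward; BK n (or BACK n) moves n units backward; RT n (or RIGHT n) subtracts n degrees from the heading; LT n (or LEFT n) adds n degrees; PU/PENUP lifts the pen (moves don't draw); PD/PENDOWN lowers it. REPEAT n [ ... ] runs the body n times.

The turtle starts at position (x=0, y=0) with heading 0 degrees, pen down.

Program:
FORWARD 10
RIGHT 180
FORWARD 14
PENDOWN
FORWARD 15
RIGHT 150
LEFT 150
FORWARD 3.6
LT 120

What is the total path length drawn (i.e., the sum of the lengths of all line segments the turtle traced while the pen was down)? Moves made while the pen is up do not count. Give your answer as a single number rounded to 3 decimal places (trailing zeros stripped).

Executing turtle program step by step:
Start: pos=(0,0), heading=0, pen down
FD 10: (0,0) -> (10,0) [heading=0, draw]
RT 180: heading 0 -> 180
FD 14: (10,0) -> (-4,0) [heading=180, draw]
PD: pen down
FD 15: (-4,0) -> (-19,0) [heading=180, draw]
RT 150: heading 180 -> 30
LT 150: heading 30 -> 180
FD 3.6: (-19,0) -> (-22.6,0) [heading=180, draw]
LT 120: heading 180 -> 300
Final: pos=(-22.6,0), heading=300, 4 segment(s) drawn

Segment lengths:
  seg 1: (0,0) -> (10,0), length = 10
  seg 2: (10,0) -> (-4,0), length = 14
  seg 3: (-4,0) -> (-19,0), length = 15
  seg 4: (-19,0) -> (-22.6,0), length = 3.6
Total = 42.6

Answer: 42.6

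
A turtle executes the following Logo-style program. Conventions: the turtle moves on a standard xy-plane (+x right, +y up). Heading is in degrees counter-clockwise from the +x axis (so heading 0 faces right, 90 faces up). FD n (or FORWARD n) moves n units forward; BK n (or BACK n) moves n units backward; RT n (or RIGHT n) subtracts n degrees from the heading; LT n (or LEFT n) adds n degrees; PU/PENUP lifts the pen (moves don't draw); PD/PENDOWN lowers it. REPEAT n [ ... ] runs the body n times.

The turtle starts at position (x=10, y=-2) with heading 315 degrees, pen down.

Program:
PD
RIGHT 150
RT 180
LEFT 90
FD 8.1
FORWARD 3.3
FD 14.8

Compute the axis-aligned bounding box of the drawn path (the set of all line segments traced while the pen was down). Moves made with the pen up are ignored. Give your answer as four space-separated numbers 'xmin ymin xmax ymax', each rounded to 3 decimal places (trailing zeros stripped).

Answer: 10 -2 16.781 23.307

Derivation:
Executing turtle program step by step:
Start: pos=(10,-2), heading=315, pen down
PD: pen down
RT 150: heading 315 -> 165
RT 180: heading 165 -> 345
LT 90: heading 345 -> 75
FD 8.1: (10,-2) -> (12.096,5.824) [heading=75, draw]
FD 3.3: (12.096,5.824) -> (12.951,9.012) [heading=75, draw]
FD 14.8: (12.951,9.012) -> (16.781,23.307) [heading=75, draw]
Final: pos=(16.781,23.307), heading=75, 3 segment(s) drawn

Segment endpoints: x in {10, 12.096, 12.951, 16.781}, y in {-2, 5.824, 9.012, 23.307}
xmin=10, ymin=-2, xmax=16.781, ymax=23.307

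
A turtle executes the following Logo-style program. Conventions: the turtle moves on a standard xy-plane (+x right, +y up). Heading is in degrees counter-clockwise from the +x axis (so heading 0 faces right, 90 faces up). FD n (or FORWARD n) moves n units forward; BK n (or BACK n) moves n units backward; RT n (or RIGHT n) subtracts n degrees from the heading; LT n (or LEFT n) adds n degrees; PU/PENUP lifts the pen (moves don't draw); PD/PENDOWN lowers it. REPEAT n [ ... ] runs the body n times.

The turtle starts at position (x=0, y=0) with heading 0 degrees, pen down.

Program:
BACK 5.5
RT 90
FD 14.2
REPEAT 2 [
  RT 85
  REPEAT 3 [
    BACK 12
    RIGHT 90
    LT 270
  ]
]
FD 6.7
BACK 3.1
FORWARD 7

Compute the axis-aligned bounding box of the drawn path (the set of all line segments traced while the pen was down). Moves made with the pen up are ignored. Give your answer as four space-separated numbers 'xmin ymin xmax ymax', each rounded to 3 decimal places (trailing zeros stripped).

Answer: -5.5 -14.2 6.454 9.103

Derivation:
Executing turtle program step by step:
Start: pos=(0,0), heading=0, pen down
BK 5.5: (0,0) -> (-5.5,0) [heading=0, draw]
RT 90: heading 0 -> 270
FD 14.2: (-5.5,0) -> (-5.5,-14.2) [heading=270, draw]
REPEAT 2 [
  -- iteration 1/2 --
  RT 85: heading 270 -> 185
  REPEAT 3 [
    -- iteration 1/3 --
    BK 12: (-5.5,-14.2) -> (6.454,-13.154) [heading=185, draw]
    RT 90: heading 185 -> 95
    LT 270: heading 95 -> 5
    -- iteration 2/3 --
    BK 12: (6.454,-13.154) -> (-5.5,-14.2) [heading=5, draw]
    RT 90: heading 5 -> 275
    LT 270: heading 275 -> 185
    -- iteration 3/3 --
    BK 12: (-5.5,-14.2) -> (6.454,-13.154) [heading=185, draw]
    RT 90: heading 185 -> 95
    LT 270: heading 95 -> 5
  ]
  -- iteration 2/2 --
  RT 85: heading 5 -> 280
  REPEAT 3 [
    -- iteration 1/3 --
    BK 12: (6.454,-13.154) -> (4.371,-1.336) [heading=280, draw]
    RT 90: heading 280 -> 190
    LT 270: heading 190 -> 100
    -- iteration 2/3 --
    BK 12: (4.371,-1.336) -> (6.454,-13.154) [heading=100, draw]
    RT 90: heading 100 -> 10
    LT 270: heading 10 -> 280
    -- iteration 3/3 --
    BK 12: (6.454,-13.154) -> (4.371,-1.336) [heading=280, draw]
    RT 90: heading 280 -> 190
    LT 270: heading 190 -> 100
  ]
]
FD 6.7: (4.371,-1.336) -> (3.207,5.262) [heading=100, draw]
BK 3.1: (3.207,5.262) -> (3.745,2.209) [heading=100, draw]
FD 7: (3.745,2.209) -> (2.53,9.103) [heading=100, draw]
Final: pos=(2.53,9.103), heading=100, 11 segment(s) drawn

Segment endpoints: x in {-5.5, -5.5, 0, 2.53, 3.207, 3.745, 4.371, 4.371, 6.454, 6.454}, y in {-14.2, -13.154, -13.154, -1.336, 0, 2.209, 5.262, 9.103}
xmin=-5.5, ymin=-14.2, xmax=6.454, ymax=9.103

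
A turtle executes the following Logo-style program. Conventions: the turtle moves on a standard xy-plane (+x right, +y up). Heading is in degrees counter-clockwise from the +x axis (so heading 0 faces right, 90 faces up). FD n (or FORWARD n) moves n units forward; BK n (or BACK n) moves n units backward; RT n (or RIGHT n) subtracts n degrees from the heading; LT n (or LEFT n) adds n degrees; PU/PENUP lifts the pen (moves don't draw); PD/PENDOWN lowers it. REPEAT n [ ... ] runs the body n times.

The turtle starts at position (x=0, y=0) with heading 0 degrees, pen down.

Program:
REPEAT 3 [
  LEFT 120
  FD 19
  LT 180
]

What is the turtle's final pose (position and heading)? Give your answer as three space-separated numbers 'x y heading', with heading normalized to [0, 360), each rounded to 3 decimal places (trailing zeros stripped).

Answer: 19 32.909 180

Derivation:
Executing turtle program step by step:
Start: pos=(0,0), heading=0, pen down
REPEAT 3 [
  -- iteration 1/3 --
  LT 120: heading 0 -> 120
  FD 19: (0,0) -> (-9.5,16.454) [heading=120, draw]
  LT 180: heading 120 -> 300
  -- iteration 2/3 --
  LT 120: heading 300 -> 60
  FD 19: (-9.5,16.454) -> (0,32.909) [heading=60, draw]
  LT 180: heading 60 -> 240
  -- iteration 3/3 --
  LT 120: heading 240 -> 0
  FD 19: (0,32.909) -> (19,32.909) [heading=0, draw]
  LT 180: heading 0 -> 180
]
Final: pos=(19,32.909), heading=180, 3 segment(s) drawn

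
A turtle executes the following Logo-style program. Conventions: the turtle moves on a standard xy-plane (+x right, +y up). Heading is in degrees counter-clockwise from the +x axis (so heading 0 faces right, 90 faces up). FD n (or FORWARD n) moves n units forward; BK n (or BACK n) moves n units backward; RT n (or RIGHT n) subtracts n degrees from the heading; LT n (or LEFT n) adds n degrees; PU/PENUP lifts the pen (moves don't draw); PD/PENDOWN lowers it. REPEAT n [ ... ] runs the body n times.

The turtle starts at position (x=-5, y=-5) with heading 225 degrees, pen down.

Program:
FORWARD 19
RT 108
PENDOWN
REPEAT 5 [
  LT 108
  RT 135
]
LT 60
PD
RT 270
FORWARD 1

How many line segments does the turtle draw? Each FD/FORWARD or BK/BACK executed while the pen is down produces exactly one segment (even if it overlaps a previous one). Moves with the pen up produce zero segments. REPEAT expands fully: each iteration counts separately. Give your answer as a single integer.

Answer: 2

Derivation:
Executing turtle program step by step:
Start: pos=(-5,-5), heading=225, pen down
FD 19: (-5,-5) -> (-18.435,-18.435) [heading=225, draw]
RT 108: heading 225 -> 117
PD: pen down
REPEAT 5 [
  -- iteration 1/5 --
  LT 108: heading 117 -> 225
  RT 135: heading 225 -> 90
  -- iteration 2/5 --
  LT 108: heading 90 -> 198
  RT 135: heading 198 -> 63
  -- iteration 3/5 --
  LT 108: heading 63 -> 171
  RT 135: heading 171 -> 36
  -- iteration 4/5 --
  LT 108: heading 36 -> 144
  RT 135: heading 144 -> 9
  -- iteration 5/5 --
  LT 108: heading 9 -> 117
  RT 135: heading 117 -> 342
]
LT 60: heading 342 -> 42
PD: pen down
RT 270: heading 42 -> 132
FD 1: (-18.435,-18.435) -> (-19.104,-17.692) [heading=132, draw]
Final: pos=(-19.104,-17.692), heading=132, 2 segment(s) drawn
Segments drawn: 2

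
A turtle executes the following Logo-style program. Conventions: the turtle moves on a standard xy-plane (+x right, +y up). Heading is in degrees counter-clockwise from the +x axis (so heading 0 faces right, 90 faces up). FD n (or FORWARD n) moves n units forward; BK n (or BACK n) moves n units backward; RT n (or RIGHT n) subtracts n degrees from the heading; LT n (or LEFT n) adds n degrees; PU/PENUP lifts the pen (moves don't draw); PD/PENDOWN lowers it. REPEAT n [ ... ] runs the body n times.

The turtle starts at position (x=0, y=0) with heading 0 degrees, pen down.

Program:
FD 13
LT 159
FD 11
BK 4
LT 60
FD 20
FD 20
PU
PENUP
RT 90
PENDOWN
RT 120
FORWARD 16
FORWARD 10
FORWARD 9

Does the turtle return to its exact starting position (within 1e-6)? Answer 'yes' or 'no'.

Executing turtle program step by step:
Start: pos=(0,0), heading=0, pen down
FD 13: (0,0) -> (13,0) [heading=0, draw]
LT 159: heading 0 -> 159
FD 11: (13,0) -> (2.731,3.942) [heading=159, draw]
BK 4: (2.731,3.942) -> (6.465,2.509) [heading=159, draw]
LT 60: heading 159 -> 219
FD 20: (6.465,2.509) -> (-9.078,-10.078) [heading=219, draw]
FD 20: (-9.078,-10.078) -> (-24.621,-22.664) [heading=219, draw]
PU: pen up
PU: pen up
RT 90: heading 219 -> 129
PD: pen down
RT 120: heading 129 -> 9
FD 16: (-24.621,-22.664) -> (-8.818,-20.161) [heading=9, draw]
FD 10: (-8.818,-20.161) -> (1.059,-18.597) [heading=9, draw]
FD 9: (1.059,-18.597) -> (9.948,-17.189) [heading=9, draw]
Final: pos=(9.948,-17.189), heading=9, 8 segment(s) drawn

Start position: (0, 0)
Final position: (9.948, -17.189)
Distance = 19.86; >= 1e-6 -> NOT closed

Answer: no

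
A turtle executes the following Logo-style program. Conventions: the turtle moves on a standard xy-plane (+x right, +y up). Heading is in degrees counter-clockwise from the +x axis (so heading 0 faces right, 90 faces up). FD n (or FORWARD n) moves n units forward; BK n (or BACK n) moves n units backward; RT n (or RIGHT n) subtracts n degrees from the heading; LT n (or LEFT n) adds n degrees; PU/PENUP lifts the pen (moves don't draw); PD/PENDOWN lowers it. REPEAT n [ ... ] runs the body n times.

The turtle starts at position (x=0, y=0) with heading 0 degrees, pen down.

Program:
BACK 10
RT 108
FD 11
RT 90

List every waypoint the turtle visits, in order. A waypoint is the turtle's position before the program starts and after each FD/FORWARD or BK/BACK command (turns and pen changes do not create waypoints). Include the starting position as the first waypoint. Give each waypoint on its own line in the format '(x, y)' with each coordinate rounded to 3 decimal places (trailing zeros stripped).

Executing turtle program step by step:
Start: pos=(0,0), heading=0, pen down
BK 10: (0,0) -> (-10,0) [heading=0, draw]
RT 108: heading 0 -> 252
FD 11: (-10,0) -> (-13.399,-10.462) [heading=252, draw]
RT 90: heading 252 -> 162
Final: pos=(-13.399,-10.462), heading=162, 2 segment(s) drawn
Waypoints (3 total):
(0, 0)
(-10, 0)
(-13.399, -10.462)

Answer: (0, 0)
(-10, 0)
(-13.399, -10.462)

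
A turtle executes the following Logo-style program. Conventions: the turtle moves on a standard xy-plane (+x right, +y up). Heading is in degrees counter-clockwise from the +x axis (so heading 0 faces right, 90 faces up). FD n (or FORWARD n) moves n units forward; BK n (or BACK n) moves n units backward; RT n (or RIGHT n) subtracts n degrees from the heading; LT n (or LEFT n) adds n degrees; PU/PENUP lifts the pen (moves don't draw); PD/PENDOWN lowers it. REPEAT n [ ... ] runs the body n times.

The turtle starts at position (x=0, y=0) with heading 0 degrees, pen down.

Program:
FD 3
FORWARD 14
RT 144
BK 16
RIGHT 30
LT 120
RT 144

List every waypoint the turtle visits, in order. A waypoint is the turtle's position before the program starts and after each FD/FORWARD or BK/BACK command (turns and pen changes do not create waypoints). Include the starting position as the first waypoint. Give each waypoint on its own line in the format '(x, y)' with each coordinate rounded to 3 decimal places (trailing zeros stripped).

Executing turtle program step by step:
Start: pos=(0,0), heading=0, pen down
FD 3: (0,0) -> (3,0) [heading=0, draw]
FD 14: (3,0) -> (17,0) [heading=0, draw]
RT 144: heading 0 -> 216
BK 16: (17,0) -> (29.944,9.405) [heading=216, draw]
RT 30: heading 216 -> 186
LT 120: heading 186 -> 306
RT 144: heading 306 -> 162
Final: pos=(29.944,9.405), heading=162, 3 segment(s) drawn
Waypoints (4 total):
(0, 0)
(3, 0)
(17, 0)
(29.944, 9.405)

Answer: (0, 0)
(3, 0)
(17, 0)
(29.944, 9.405)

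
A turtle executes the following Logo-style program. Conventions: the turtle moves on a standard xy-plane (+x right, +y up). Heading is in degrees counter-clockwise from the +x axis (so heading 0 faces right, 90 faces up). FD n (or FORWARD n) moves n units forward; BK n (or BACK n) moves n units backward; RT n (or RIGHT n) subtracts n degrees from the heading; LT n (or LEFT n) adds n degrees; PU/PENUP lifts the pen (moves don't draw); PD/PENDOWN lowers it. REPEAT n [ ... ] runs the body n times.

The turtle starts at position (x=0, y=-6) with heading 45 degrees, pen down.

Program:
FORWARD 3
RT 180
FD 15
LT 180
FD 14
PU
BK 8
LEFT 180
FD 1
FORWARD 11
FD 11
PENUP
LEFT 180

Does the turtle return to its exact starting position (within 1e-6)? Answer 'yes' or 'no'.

Answer: no

Derivation:
Executing turtle program step by step:
Start: pos=(0,-6), heading=45, pen down
FD 3: (0,-6) -> (2.121,-3.879) [heading=45, draw]
RT 180: heading 45 -> 225
FD 15: (2.121,-3.879) -> (-8.485,-14.485) [heading=225, draw]
LT 180: heading 225 -> 45
FD 14: (-8.485,-14.485) -> (1.414,-4.586) [heading=45, draw]
PU: pen up
BK 8: (1.414,-4.586) -> (-4.243,-10.243) [heading=45, move]
LT 180: heading 45 -> 225
FD 1: (-4.243,-10.243) -> (-4.95,-10.95) [heading=225, move]
FD 11: (-4.95,-10.95) -> (-12.728,-18.728) [heading=225, move]
FD 11: (-12.728,-18.728) -> (-20.506,-26.506) [heading=225, move]
PU: pen up
LT 180: heading 225 -> 45
Final: pos=(-20.506,-26.506), heading=45, 3 segment(s) drawn

Start position: (0, -6)
Final position: (-20.506, -26.506)
Distance = 29; >= 1e-6 -> NOT closed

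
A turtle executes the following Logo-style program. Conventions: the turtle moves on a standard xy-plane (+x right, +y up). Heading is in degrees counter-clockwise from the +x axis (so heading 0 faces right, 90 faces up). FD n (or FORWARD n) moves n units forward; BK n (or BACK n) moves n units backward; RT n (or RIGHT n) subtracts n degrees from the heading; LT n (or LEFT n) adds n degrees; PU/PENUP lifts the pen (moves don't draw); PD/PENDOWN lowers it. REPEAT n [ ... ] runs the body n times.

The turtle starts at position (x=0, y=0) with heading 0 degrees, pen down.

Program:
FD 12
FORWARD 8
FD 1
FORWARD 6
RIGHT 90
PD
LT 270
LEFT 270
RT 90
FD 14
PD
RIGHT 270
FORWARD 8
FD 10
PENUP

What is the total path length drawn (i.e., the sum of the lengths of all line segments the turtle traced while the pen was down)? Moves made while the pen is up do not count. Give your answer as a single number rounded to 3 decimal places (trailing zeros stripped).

Executing turtle program step by step:
Start: pos=(0,0), heading=0, pen down
FD 12: (0,0) -> (12,0) [heading=0, draw]
FD 8: (12,0) -> (20,0) [heading=0, draw]
FD 1: (20,0) -> (21,0) [heading=0, draw]
FD 6: (21,0) -> (27,0) [heading=0, draw]
RT 90: heading 0 -> 270
PD: pen down
LT 270: heading 270 -> 180
LT 270: heading 180 -> 90
RT 90: heading 90 -> 0
FD 14: (27,0) -> (41,0) [heading=0, draw]
PD: pen down
RT 270: heading 0 -> 90
FD 8: (41,0) -> (41,8) [heading=90, draw]
FD 10: (41,8) -> (41,18) [heading=90, draw]
PU: pen up
Final: pos=(41,18), heading=90, 7 segment(s) drawn

Segment lengths:
  seg 1: (0,0) -> (12,0), length = 12
  seg 2: (12,0) -> (20,0), length = 8
  seg 3: (20,0) -> (21,0), length = 1
  seg 4: (21,0) -> (27,0), length = 6
  seg 5: (27,0) -> (41,0), length = 14
  seg 6: (41,0) -> (41,8), length = 8
  seg 7: (41,8) -> (41,18), length = 10
Total = 59

Answer: 59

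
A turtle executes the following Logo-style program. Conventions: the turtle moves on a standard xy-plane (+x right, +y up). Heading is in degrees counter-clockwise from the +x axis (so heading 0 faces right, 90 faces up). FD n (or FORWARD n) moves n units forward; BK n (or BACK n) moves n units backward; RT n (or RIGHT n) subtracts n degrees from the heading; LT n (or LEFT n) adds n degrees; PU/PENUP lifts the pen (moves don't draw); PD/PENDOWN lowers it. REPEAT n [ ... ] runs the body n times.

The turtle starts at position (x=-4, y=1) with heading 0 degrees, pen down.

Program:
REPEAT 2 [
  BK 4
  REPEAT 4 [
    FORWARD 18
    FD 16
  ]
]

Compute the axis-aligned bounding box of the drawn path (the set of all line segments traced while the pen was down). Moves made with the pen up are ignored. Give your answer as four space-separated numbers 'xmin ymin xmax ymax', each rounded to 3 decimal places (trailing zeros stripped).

Answer: -8 1 260 1

Derivation:
Executing turtle program step by step:
Start: pos=(-4,1), heading=0, pen down
REPEAT 2 [
  -- iteration 1/2 --
  BK 4: (-4,1) -> (-8,1) [heading=0, draw]
  REPEAT 4 [
    -- iteration 1/4 --
    FD 18: (-8,1) -> (10,1) [heading=0, draw]
    FD 16: (10,1) -> (26,1) [heading=0, draw]
    -- iteration 2/4 --
    FD 18: (26,1) -> (44,1) [heading=0, draw]
    FD 16: (44,1) -> (60,1) [heading=0, draw]
    -- iteration 3/4 --
    FD 18: (60,1) -> (78,1) [heading=0, draw]
    FD 16: (78,1) -> (94,1) [heading=0, draw]
    -- iteration 4/4 --
    FD 18: (94,1) -> (112,1) [heading=0, draw]
    FD 16: (112,1) -> (128,1) [heading=0, draw]
  ]
  -- iteration 2/2 --
  BK 4: (128,1) -> (124,1) [heading=0, draw]
  REPEAT 4 [
    -- iteration 1/4 --
    FD 18: (124,1) -> (142,1) [heading=0, draw]
    FD 16: (142,1) -> (158,1) [heading=0, draw]
    -- iteration 2/4 --
    FD 18: (158,1) -> (176,1) [heading=0, draw]
    FD 16: (176,1) -> (192,1) [heading=0, draw]
    -- iteration 3/4 --
    FD 18: (192,1) -> (210,1) [heading=0, draw]
    FD 16: (210,1) -> (226,1) [heading=0, draw]
    -- iteration 4/4 --
    FD 18: (226,1) -> (244,1) [heading=0, draw]
    FD 16: (244,1) -> (260,1) [heading=0, draw]
  ]
]
Final: pos=(260,1), heading=0, 18 segment(s) drawn

Segment endpoints: x in {-8, -4, 10, 26, 44, 60, 78, 94, 112, 124, 128, 142, 158, 176, 192, 210, 226, 244, 260}, y in {1}
xmin=-8, ymin=1, xmax=260, ymax=1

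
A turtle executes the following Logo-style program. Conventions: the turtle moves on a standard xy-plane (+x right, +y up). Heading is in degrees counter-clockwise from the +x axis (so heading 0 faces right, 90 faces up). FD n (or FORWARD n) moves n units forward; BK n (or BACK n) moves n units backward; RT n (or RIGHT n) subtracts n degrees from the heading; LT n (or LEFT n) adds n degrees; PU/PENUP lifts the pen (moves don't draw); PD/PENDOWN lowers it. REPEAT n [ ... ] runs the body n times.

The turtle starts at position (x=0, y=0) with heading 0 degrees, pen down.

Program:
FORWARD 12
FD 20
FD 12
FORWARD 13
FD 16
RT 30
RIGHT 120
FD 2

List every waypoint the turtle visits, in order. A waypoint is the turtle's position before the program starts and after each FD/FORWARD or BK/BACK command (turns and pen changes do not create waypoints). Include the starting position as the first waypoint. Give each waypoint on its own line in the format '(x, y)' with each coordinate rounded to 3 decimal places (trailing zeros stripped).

Answer: (0, 0)
(12, 0)
(32, 0)
(44, 0)
(57, 0)
(73, 0)
(71.268, -1)

Derivation:
Executing turtle program step by step:
Start: pos=(0,0), heading=0, pen down
FD 12: (0,0) -> (12,0) [heading=0, draw]
FD 20: (12,0) -> (32,0) [heading=0, draw]
FD 12: (32,0) -> (44,0) [heading=0, draw]
FD 13: (44,0) -> (57,0) [heading=0, draw]
FD 16: (57,0) -> (73,0) [heading=0, draw]
RT 30: heading 0 -> 330
RT 120: heading 330 -> 210
FD 2: (73,0) -> (71.268,-1) [heading=210, draw]
Final: pos=(71.268,-1), heading=210, 6 segment(s) drawn
Waypoints (7 total):
(0, 0)
(12, 0)
(32, 0)
(44, 0)
(57, 0)
(73, 0)
(71.268, -1)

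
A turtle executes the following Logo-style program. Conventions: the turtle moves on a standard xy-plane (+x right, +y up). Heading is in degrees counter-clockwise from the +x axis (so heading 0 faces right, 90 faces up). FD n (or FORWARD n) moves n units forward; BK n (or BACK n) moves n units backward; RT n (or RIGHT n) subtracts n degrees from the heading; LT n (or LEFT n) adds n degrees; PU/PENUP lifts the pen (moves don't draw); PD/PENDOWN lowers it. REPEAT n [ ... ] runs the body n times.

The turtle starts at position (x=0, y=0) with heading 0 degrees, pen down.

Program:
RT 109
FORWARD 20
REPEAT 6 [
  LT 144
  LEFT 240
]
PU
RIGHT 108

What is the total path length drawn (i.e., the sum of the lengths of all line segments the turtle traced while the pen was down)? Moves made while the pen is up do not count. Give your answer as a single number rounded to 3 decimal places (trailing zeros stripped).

Executing turtle program step by step:
Start: pos=(0,0), heading=0, pen down
RT 109: heading 0 -> 251
FD 20: (0,0) -> (-6.511,-18.91) [heading=251, draw]
REPEAT 6 [
  -- iteration 1/6 --
  LT 144: heading 251 -> 35
  LT 240: heading 35 -> 275
  -- iteration 2/6 --
  LT 144: heading 275 -> 59
  LT 240: heading 59 -> 299
  -- iteration 3/6 --
  LT 144: heading 299 -> 83
  LT 240: heading 83 -> 323
  -- iteration 4/6 --
  LT 144: heading 323 -> 107
  LT 240: heading 107 -> 347
  -- iteration 5/6 --
  LT 144: heading 347 -> 131
  LT 240: heading 131 -> 11
  -- iteration 6/6 --
  LT 144: heading 11 -> 155
  LT 240: heading 155 -> 35
]
PU: pen up
RT 108: heading 35 -> 287
Final: pos=(-6.511,-18.91), heading=287, 1 segment(s) drawn

Segment lengths:
  seg 1: (0,0) -> (-6.511,-18.91), length = 20
Total = 20

Answer: 20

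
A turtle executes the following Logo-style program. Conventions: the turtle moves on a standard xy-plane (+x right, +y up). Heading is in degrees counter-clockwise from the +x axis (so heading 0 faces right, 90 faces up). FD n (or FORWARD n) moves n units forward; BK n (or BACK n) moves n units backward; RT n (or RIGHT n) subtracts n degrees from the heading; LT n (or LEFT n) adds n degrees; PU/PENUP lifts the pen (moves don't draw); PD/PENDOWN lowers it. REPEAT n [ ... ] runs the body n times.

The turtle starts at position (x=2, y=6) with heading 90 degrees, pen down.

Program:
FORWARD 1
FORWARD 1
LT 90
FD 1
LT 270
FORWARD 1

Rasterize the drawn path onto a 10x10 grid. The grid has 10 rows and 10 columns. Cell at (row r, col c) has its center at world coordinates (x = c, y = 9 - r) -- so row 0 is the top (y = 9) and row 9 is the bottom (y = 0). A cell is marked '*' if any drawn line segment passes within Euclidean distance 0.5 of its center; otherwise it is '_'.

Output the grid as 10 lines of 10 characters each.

Segment 0: (2,6) -> (2,7)
Segment 1: (2,7) -> (2,8)
Segment 2: (2,8) -> (1,8)
Segment 3: (1,8) -> (1,9)

Answer: _*________
_**_______
__*_______
__*_______
__________
__________
__________
__________
__________
__________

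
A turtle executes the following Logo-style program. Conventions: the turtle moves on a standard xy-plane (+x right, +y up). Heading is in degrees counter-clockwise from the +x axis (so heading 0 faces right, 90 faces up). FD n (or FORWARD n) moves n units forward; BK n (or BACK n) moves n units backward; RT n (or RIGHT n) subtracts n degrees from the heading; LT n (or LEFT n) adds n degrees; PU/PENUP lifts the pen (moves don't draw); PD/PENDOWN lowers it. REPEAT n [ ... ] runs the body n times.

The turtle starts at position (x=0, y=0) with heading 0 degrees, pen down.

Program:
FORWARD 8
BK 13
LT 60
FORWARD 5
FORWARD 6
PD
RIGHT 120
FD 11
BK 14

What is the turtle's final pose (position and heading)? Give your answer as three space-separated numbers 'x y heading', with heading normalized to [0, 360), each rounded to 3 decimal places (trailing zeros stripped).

Executing turtle program step by step:
Start: pos=(0,0), heading=0, pen down
FD 8: (0,0) -> (8,0) [heading=0, draw]
BK 13: (8,0) -> (-5,0) [heading=0, draw]
LT 60: heading 0 -> 60
FD 5: (-5,0) -> (-2.5,4.33) [heading=60, draw]
FD 6: (-2.5,4.33) -> (0.5,9.526) [heading=60, draw]
PD: pen down
RT 120: heading 60 -> 300
FD 11: (0.5,9.526) -> (6,0) [heading=300, draw]
BK 14: (6,0) -> (-1,12.124) [heading=300, draw]
Final: pos=(-1,12.124), heading=300, 6 segment(s) drawn

Answer: -1 12.124 300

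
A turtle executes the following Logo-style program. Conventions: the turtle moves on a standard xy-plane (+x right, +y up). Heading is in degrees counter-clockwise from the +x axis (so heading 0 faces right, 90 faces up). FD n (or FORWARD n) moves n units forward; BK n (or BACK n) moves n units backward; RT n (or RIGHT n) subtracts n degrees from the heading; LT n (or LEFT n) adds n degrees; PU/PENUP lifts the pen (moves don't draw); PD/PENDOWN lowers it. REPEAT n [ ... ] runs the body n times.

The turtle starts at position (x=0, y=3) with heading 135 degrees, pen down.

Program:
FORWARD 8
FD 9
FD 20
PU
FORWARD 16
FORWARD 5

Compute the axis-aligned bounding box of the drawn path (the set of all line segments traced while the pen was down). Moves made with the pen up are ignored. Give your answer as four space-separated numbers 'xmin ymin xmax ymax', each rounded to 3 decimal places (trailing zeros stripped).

Answer: -26.163 3 0 29.163

Derivation:
Executing turtle program step by step:
Start: pos=(0,3), heading=135, pen down
FD 8: (0,3) -> (-5.657,8.657) [heading=135, draw]
FD 9: (-5.657,8.657) -> (-12.021,15.021) [heading=135, draw]
FD 20: (-12.021,15.021) -> (-26.163,29.163) [heading=135, draw]
PU: pen up
FD 16: (-26.163,29.163) -> (-37.477,40.477) [heading=135, move]
FD 5: (-37.477,40.477) -> (-41.012,44.012) [heading=135, move]
Final: pos=(-41.012,44.012), heading=135, 3 segment(s) drawn

Segment endpoints: x in {-26.163, -12.021, -5.657, 0}, y in {3, 8.657, 15.021, 29.163}
xmin=-26.163, ymin=3, xmax=0, ymax=29.163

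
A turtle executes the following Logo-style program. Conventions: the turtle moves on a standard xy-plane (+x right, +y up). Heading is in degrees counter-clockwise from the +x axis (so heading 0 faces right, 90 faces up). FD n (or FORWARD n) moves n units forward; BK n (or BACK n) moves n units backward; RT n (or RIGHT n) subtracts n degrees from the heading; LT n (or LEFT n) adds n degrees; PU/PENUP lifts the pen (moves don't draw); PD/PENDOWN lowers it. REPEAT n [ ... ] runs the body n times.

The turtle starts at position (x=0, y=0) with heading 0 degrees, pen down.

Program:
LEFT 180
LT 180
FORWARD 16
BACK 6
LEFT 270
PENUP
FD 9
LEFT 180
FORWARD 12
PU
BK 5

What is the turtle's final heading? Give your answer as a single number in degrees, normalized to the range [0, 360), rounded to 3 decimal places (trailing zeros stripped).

Answer: 90

Derivation:
Executing turtle program step by step:
Start: pos=(0,0), heading=0, pen down
LT 180: heading 0 -> 180
LT 180: heading 180 -> 0
FD 16: (0,0) -> (16,0) [heading=0, draw]
BK 6: (16,0) -> (10,0) [heading=0, draw]
LT 270: heading 0 -> 270
PU: pen up
FD 9: (10,0) -> (10,-9) [heading=270, move]
LT 180: heading 270 -> 90
FD 12: (10,-9) -> (10,3) [heading=90, move]
PU: pen up
BK 5: (10,3) -> (10,-2) [heading=90, move]
Final: pos=(10,-2), heading=90, 2 segment(s) drawn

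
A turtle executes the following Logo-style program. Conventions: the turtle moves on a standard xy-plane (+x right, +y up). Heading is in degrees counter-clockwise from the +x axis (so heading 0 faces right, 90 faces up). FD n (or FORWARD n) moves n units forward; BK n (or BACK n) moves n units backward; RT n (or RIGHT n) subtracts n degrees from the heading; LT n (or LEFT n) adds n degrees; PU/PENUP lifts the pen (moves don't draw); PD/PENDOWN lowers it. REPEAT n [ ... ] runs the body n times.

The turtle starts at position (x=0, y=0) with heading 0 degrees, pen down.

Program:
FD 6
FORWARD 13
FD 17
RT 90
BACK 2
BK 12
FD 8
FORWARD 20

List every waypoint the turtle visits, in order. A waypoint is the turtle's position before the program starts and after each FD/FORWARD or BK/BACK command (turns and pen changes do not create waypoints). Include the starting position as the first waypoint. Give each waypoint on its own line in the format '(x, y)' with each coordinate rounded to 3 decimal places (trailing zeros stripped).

Executing turtle program step by step:
Start: pos=(0,0), heading=0, pen down
FD 6: (0,0) -> (6,0) [heading=0, draw]
FD 13: (6,0) -> (19,0) [heading=0, draw]
FD 17: (19,0) -> (36,0) [heading=0, draw]
RT 90: heading 0 -> 270
BK 2: (36,0) -> (36,2) [heading=270, draw]
BK 12: (36,2) -> (36,14) [heading=270, draw]
FD 8: (36,14) -> (36,6) [heading=270, draw]
FD 20: (36,6) -> (36,-14) [heading=270, draw]
Final: pos=(36,-14), heading=270, 7 segment(s) drawn
Waypoints (8 total):
(0, 0)
(6, 0)
(19, 0)
(36, 0)
(36, 2)
(36, 14)
(36, 6)
(36, -14)

Answer: (0, 0)
(6, 0)
(19, 0)
(36, 0)
(36, 2)
(36, 14)
(36, 6)
(36, -14)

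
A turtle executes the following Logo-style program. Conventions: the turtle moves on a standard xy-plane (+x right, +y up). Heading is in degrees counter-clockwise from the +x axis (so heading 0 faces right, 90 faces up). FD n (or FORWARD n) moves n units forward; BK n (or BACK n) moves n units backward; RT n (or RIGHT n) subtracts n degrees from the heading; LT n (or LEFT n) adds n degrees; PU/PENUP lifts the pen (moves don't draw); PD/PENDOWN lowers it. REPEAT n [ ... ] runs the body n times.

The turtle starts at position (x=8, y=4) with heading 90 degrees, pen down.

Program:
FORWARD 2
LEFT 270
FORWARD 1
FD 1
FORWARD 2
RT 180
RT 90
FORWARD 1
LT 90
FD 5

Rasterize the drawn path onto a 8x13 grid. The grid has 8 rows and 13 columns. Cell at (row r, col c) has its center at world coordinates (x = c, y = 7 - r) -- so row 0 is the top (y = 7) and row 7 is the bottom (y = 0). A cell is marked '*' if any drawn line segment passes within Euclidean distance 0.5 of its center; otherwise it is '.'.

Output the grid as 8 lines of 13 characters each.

Answer: .......******
........*****
........*....
........*....
.............
.............
.............
.............

Derivation:
Segment 0: (8,4) -> (8,6)
Segment 1: (8,6) -> (9,6)
Segment 2: (9,6) -> (10,6)
Segment 3: (10,6) -> (12,6)
Segment 4: (12,6) -> (12,7)
Segment 5: (12,7) -> (7,7)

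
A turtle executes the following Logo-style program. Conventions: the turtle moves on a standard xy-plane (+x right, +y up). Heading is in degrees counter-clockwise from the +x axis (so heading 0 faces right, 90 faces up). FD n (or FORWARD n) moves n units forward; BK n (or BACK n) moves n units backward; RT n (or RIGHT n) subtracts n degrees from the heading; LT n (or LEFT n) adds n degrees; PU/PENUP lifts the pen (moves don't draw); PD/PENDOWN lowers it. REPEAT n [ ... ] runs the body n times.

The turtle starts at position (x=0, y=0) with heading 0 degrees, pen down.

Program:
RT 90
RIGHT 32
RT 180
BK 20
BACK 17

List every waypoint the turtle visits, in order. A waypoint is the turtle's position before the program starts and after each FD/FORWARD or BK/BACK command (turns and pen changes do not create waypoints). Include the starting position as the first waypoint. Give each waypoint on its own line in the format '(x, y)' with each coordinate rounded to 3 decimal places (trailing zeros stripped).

Answer: (0, 0)
(-10.598, -16.961)
(-19.607, -31.378)

Derivation:
Executing turtle program step by step:
Start: pos=(0,0), heading=0, pen down
RT 90: heading 0 -> 270
RT 32: heading 270 -> 238
RT 180: heading 238 -> 58
BK 20: (0,0) -> (-10.598,-16.961) [heading=58, draw]
BK 17: (-10.598,-16.961) -> (-19.607,-31.378) [heading=58, draw]
Final: pos=(-19.607,-31.378), heading=58, 2 segment(s) drawn
Waypoints (3 total):
(0, 0)
(-10.598, -16.961)
(-19.607, -31.378)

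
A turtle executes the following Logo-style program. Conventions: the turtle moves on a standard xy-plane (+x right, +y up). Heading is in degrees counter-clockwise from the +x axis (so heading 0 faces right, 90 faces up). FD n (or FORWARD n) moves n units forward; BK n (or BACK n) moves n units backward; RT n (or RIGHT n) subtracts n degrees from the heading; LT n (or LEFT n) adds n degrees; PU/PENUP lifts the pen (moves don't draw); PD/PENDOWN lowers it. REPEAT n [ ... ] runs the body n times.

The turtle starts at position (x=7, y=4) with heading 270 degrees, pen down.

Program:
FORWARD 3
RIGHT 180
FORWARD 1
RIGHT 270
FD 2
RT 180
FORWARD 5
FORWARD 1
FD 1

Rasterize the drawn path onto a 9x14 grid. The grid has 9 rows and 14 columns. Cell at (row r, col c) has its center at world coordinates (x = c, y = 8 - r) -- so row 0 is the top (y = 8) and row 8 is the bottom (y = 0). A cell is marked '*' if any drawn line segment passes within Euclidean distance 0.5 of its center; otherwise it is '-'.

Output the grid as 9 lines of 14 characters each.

Segment 0: (7,4) -> (7,1)
Segment 1: (7,1) -> (7,2)
Segment 2: (7,2) -> (5,2)
Segment 3: (5,2) -> (10,2)
Segment 4: (10,2) -> (11,2)
Segment 5: (11,2) -> (12,2)

Answer: --------------
--------------
--------------
--------------
-------*------
-------*------
-----********-
-------*------
--------------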